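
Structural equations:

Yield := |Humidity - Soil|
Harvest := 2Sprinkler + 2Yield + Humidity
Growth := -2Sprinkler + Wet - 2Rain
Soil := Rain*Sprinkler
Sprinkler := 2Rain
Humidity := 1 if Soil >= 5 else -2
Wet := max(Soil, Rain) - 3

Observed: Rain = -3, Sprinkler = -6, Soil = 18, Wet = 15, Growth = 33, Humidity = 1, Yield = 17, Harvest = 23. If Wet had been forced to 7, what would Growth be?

25

Intervening sets Wet = 7 and removes its equation (Wet := max(Soil, Rain) - 3).
Sprinkler = 2Rain  [with Rain=-3]  = -6
Growth = -2Sprinkler + Wet - 2Rain  [with Sprinkler=-6, Wet=7, Rain=-3]  = 25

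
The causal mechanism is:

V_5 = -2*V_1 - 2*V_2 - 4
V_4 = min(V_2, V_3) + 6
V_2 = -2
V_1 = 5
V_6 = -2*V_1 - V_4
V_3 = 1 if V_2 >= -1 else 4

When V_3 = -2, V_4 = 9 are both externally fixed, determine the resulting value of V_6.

Setting V_3 = -2, V_4 = 9 by intervention discards those variables' equations.
V_6 = -2*V_1 - V_4  [with V_1=5, V_4=9]  = -19

-19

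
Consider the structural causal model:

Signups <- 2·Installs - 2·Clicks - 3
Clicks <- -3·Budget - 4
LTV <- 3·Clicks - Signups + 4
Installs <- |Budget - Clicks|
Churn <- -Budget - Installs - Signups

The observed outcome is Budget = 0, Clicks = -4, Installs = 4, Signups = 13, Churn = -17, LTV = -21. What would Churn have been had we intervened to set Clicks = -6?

do(Clicks=-6) replaces the equation Clicks <- -3·Budget - 4 with the constant Clicks = -6.
Installs = |Budget - Clicks|  [with Budget=0, Clicks=-6]  = 6
Signups = 2·Installs - 2·Clicks - 3  [with Installs=6, Clicks=-6]  = 21
Churn = -Budget - Installs - Signups  [with Budget=0, Installs=6, Signups=21]  = -27

-27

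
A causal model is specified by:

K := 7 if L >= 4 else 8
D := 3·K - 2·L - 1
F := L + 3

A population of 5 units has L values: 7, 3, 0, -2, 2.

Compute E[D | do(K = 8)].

Every unit gets K=8 under the intervention. D values become 9, 17, 23, 27, 19; E[D|do(K=8)] = 19.

19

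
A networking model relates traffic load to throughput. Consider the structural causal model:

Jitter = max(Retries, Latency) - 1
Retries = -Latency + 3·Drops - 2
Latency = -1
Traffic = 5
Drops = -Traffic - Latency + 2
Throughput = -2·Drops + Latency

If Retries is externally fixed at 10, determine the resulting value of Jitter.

Intervening sets Retries = 10 and removes its equation (Retries = -Latency + 3·Drops - 2).
Jitter = max(Retries, Latency) - 1  [with Retries=10, Latency=-1]  = 9

9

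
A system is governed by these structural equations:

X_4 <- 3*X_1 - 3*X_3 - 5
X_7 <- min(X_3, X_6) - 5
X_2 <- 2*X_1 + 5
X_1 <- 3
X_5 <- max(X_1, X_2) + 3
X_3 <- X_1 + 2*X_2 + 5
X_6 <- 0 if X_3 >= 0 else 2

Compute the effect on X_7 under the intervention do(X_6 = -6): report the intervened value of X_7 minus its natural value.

-6

Intervening sets X_6 = -6 and removes its equation (X_6 <- 0 if X_3 >= 0 else 2).
X_2 = 2*X_1 + 5  [with X_1=3]  = 11
X_3 = X_1 + 2*X_2 + 5  [with X_1=3, X_2=11]  = 30
X_7 = min(X_3, X_6) - 5  [with X_3=30, X_6=-6]  = -11
Without intervention: X_2 = 2*X_1 + 5  [with X_1=3]  = 11; X_3 = X_1 + 2*X_2 + 5  [with X_1=3, X_2=11]  = 30; X_6 = 0 if X_3 >= 0 else 2  [with X_3=30]  = 0; X_7 = min(X_3, X_6) - 5  [with X_3=30, X_6=0]  = -5.
Change = -11 − (-5) = -6.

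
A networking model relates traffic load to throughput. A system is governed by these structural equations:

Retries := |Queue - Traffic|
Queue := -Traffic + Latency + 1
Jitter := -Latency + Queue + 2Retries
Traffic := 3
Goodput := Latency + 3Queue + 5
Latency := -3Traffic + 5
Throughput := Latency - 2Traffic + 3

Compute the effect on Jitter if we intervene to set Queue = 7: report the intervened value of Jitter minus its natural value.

do(Queue=7) replaces the equation Queue := -Traffic + Latency + 1 with the constant Queue = 7.
Latency = -3Traffic + 5  [with Traffic=3]  = -4
Retries = |Queue - Traffic|  [with Queue=7, Traffic=3]  = 4
Jitter = -Latency + Queue + 2Retries  [with Latency=-4, Queue=7, Retries=4]  = 19
Without intervention: Latency = -3Traffic + 5  [with Traffic=3]  = -4; Queue = -Traffic + Latency + 1  [with Traffic=3, Latency=-4]  = -6; Retries = |Queue - Traffic|  [with Queue=-6, Traffic=3]  = 9; Jitter = -Latency + Queue + 2Retries  [with Latency=-4, Queue=-6, Retries=9]  = 16.
Change = 19 − 16 = 3.

3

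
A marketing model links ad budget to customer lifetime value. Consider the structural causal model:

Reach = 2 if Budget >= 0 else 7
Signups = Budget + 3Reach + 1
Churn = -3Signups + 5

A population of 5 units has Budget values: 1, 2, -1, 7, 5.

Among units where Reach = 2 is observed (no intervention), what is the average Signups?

Observing Reach=2 restricts to units where Reach's equation naturally yields 2: Budget ∈ {1, 2, 7, 5}. In that subpopulation Signups = 8, 9, 14, 12, mean 10.75.

10.75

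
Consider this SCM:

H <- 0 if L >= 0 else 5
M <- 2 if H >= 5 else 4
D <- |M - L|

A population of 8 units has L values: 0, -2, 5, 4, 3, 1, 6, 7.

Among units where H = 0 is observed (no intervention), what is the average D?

E[D|H=0] averages over only the 7 units with H=0 (L = 0, 5, 4, 3, 1, 6, 7): D = 4, 1, 0, 1, 3, 2, 3, mean 2.

2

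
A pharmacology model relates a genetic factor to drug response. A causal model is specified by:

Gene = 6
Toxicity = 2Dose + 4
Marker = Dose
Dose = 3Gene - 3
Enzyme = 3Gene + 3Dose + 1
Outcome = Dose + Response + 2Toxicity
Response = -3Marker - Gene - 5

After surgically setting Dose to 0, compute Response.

do(Dose=0) replaces the equation Dose = 3Gene - 3 with the constant Dose = 0.
Marker = Dose  [with Dose=0]  = 0
Response = -3Marker - Gene - 5  [with Marker=0, Gene=6]  = -11

-11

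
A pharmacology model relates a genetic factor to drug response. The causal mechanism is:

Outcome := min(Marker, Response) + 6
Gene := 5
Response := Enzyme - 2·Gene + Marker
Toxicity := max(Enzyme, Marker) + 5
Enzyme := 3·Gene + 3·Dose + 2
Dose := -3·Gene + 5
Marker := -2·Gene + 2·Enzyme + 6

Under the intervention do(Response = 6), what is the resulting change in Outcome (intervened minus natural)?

23

Under do(Response=6), the mechanism Response := Enzyme - 2·Gene + Marker is discarded; Response is fixed at 6.
Dose = -3·Gene + 5  [with Gene=5]  = -10
Enzyme = 3·Gene + 3·Dose + 2  [with Gene=5, Dose=-10]  = -13
Marker = -2·Gene + 2·Enzyme + 6  [with Gene=5, Enzyme=-13]  = -30
Outcome = min(Marker, Response) + 6  [with Marker=-30, Response=6]  = -24
Without intervention: Dose = -3·Gene + 5  [with Gene=5]  = -10; Enzyme = 3·Gene + 3·Dose + 2  [with Gene=5, Dose=-10]  = -13; Marker = -2·Gene + 2·Enzyme + 6  [with Gene=5, Enzyme=-13]  = -30; Response = Enzyme - 2·Gene + Marker  [with Enzyme=-13, Gene=5, Marker=-30]  = -53; Outcome = min(Marker, Response) + 6  [with Marker=-30, Response=-53]  = -47.
Change = -24 − (-47) = 23.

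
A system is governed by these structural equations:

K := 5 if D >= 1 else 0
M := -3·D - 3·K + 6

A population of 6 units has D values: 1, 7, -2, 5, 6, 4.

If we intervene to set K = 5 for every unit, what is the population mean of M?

-19.5

Every unit gets K=5 under the intervention. M values become -12, -30, -3, -24, -27, -21; E[M|do(K=5)] = -19.5.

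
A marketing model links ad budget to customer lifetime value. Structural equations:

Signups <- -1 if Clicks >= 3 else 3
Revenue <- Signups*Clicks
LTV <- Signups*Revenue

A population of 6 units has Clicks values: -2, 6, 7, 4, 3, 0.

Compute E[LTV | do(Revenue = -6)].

Every unit gets Revenue=-6 under the intervention. LTV values become -18, 6, 6, 6, 6, -18; E[LTV|do(Revenue=-6)] = -2.

-2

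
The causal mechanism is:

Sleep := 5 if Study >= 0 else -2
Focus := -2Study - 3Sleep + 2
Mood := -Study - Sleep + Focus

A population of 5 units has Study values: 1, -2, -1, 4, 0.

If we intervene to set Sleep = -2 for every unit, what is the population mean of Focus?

7.2

do(Sleep=-2) breaks Sleep's dependence on Study. With Sleep=-2 fixed, Focus across the units is 6, 12, 10, 0, 8, mean 7.2.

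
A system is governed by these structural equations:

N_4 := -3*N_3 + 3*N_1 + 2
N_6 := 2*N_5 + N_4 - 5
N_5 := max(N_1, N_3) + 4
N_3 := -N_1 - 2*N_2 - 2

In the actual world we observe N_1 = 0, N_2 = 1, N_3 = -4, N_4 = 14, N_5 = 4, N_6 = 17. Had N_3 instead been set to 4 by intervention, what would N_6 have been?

The intervention breaks the incoming arrows to N_3: N_3 := -N_1 - 2*N_2 - 2 no longer applies, and N_3 = 4.
N_4 = -3*N_3 + 3*N_1 + 2  [with N_3=4, N_1=0]  = -10
N_5 = max(N_1, N_3) + 4  [with N_1=0, N_3=4]  = 8
N_6 = 2*N_5 + N_4 - 5  [with N_5=8, N_4=-10]  = 1

1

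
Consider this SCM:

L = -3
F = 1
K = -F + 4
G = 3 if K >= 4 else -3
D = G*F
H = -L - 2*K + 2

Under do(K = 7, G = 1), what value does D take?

1

Setting K = 7, G = 1 by intervention discards those variables' equations.
D = G*F  [with G=1, F=1]  = 1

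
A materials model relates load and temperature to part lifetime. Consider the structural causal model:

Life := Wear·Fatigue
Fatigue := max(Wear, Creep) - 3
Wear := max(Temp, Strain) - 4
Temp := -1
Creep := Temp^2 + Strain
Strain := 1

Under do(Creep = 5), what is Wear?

The intervention breaks the incoming arrows to Creep: Creep := Temp^2 + Strain no longer applies, and Creep = 5.
Wear is not downstream of the intervention, so its value is determined by the original equations.
Wear = max(Temp, Strain) - 4  [with Temp=-1, Strain=1]  = -3

-3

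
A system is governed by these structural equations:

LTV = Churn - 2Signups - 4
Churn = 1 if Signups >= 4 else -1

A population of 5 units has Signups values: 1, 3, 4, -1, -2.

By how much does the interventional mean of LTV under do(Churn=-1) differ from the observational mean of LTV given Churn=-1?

-1.5

The intervention sets Churn=-1 in all 5 units regardless of Signups. Recomputing LTV per unit gives -7, -11, -13, -3, -1; average -7.
Observing Churn=-1 restricts to units where Churn's equation naturally yields -1: Signups ∈ {1, 3, -1, -2}. In that subpopulation LTV = -7, -11, -3, -1, mean -5.5.
Difference = -7 − (-5.5) = -1.5.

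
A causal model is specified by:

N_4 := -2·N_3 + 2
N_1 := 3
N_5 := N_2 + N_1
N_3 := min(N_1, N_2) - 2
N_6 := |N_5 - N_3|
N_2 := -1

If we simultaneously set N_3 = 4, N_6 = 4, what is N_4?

Setting N_3 = 4, N_6 = 4 by intervention discards those variables' equations.
N_4 = -2·N_3 + 2  [with N_3=4]  = -6

-6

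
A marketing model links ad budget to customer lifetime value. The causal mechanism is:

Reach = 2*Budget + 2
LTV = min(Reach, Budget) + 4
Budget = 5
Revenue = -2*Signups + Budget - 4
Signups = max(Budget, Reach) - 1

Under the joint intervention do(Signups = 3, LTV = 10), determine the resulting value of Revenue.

The joint intervention fixes Signups = 3, LTV = 10, removing each variable's own equation.
Revenue = -2*Signups + Budget - 4  [with Signups=3, Budget=5]  = -5

-5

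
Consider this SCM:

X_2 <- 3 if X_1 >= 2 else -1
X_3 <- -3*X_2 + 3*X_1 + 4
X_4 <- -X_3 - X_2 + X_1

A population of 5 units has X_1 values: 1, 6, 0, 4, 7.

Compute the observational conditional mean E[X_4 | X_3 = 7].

Conditioning on X_3=7 selects the 2 unit(s) with X_1 ∈ {0, 4}. Their X_4 values: -6, -6. Mean = -6.

-6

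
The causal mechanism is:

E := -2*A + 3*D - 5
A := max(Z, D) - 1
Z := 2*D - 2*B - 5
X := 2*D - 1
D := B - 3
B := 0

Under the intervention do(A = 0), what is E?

-14

Intervening sets A = 0 and removes its equation (A := max(Z, D) - 1).
D = B - 3  [with B=0]  = -3
E = -2*A + 3*D - 5  [with A=0, D=-3]  = -14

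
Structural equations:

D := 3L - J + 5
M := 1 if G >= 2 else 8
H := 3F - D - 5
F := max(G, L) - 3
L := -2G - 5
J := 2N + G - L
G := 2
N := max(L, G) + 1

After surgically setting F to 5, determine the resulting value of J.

17

Under do(F=5), the mechanism F := max(G, L) - 3 is discarded; F is fixed at 5.
Since J is not a descendant of the intervened variable, it is unaffected.
L = -2G - 5  [with G=2]  = -9
N = max(L, G) + 1  [with L=-9, G=2]  = 3
J = 2N + G - L  [with N=3, G=2, L=-9]  = 17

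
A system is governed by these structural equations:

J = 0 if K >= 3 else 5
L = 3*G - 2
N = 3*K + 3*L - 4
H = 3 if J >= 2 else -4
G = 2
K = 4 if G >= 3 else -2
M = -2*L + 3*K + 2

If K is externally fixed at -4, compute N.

-4

do(K=-4) replaces the equation K = 4 if G >= 3 else -2 with the constant K = -4.
L = 3*G - 2  [with G=2]  = 4
N = 3*K + 3*L - 4  [with K=-4, L=4]  = -4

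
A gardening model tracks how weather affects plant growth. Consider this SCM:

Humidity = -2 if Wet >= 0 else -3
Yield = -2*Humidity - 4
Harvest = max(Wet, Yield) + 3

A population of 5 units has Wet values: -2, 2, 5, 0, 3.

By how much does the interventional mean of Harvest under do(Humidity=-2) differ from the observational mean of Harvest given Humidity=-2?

-0.5

do(Humidity=-2) breaks Humidity's dependence on Wet. With Humidity=-2 fixed, Harvest across the units is 3, 5, 8, 3, 6, mean 5.
E[Harvest|Humidity=-2] averages over only the 4 units with Humidity=-2 (Wet = 2, 5, 0, 3): Harvest = 5, 8, 3, 6, mean 5.5.
Difference = 5 − 5.5 = -0.5.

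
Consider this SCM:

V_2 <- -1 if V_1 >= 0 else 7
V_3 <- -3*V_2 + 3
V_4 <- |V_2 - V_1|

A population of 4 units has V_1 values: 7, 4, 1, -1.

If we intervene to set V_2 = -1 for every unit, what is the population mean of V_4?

do(V_2=-1) breaks V_2's dependence on V_1. With V_2=-1 fixed, V_4 across the units is 8, 5, 2, 0, mean 3.75.

3.75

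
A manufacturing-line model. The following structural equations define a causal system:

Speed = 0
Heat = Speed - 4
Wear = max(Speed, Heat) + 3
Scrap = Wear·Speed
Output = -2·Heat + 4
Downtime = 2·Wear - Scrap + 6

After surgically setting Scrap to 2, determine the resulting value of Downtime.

10

Under do(Scrap=2), the mechanism Scrap = Wear·Speed is discarded; Scrap is fixed at 2.
Heat = Speed - 4  [with Speed=0]  = -4
Wear = max(Speed, Heat) + 3  [with Speed=0, Heat=-4]  = 3
Downtime = 2·Wear - Scrap + 6  [with Wear=3, Scrap=2]  = 10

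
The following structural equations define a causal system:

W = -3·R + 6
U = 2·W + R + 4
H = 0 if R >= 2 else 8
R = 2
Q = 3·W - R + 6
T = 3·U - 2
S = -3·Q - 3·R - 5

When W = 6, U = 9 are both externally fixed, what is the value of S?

-77

Under do(W = 6, U = 9), each intervened variable's structural equation is replaced by its fixed value.
Q = 3·W - R + 6  [with W=6, R=2]  = 22
S = -3·Q - 3·R - 5  [with Q=22, R=2]  = -77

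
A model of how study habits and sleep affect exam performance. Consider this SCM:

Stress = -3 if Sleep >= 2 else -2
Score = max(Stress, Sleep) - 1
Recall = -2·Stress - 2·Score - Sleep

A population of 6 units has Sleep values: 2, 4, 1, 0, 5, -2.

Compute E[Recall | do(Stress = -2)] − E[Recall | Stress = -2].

-6

do(Stress=-2) breaks Stress's dependence on Sleep. With Stress=-2 fixed, Recall across the units is 0, -6, 3, 6, -9, 12, mean 1.
Conditioning on Stress=-2 selects the 3 unit(s) with Sleep ∈ {1, 0, -2}. Their Recall values: 3, 6, 12. Mean = 7.
Difference = 1 − 7 = -6.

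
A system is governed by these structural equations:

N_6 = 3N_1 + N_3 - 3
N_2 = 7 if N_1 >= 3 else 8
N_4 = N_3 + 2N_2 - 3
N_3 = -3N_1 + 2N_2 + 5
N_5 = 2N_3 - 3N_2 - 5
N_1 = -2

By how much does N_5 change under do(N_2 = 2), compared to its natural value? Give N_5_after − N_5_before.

do(N_2=2) replaces the equation N_2 = 7 if N_1 >= 3 else 8 with the constant N_2 = 2.
N_3 = -3N_1 + 2N_2 + 5  [with N_1=-2, N_2=2]  = 15
N_5 = 2N_3 - 3N_2 - 5  [with N_3=15, N_2=2]  = 19
Without intervention: N_2 = 7 if N_1 >= 3 else 8  [with N_1=-2]  = 8; N_3 = -3N_1 + 2N_2 + 5  [with N_1=-2, N_2=8]  = 27; N_5 = 2N_3 - 3N_2 - 5  [with N_3=27, N_2=8]  = 25.
Change = 19 − 25 = -6.

-6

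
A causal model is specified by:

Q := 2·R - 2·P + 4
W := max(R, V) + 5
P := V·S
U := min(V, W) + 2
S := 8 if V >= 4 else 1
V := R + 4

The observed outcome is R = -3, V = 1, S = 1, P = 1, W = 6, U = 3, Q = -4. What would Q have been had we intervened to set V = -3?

Under do(V=-3), the mechanism V := R + 4 is discarded; V is fixed at -3.
S = 8 if V >= 4 else 1  [with V=-3]  = 1
P = V·S  [with V=-3, S=1]  = -3
Q = 2·R - 2·P + 4  [with R=-3, P=-3]  = 4

4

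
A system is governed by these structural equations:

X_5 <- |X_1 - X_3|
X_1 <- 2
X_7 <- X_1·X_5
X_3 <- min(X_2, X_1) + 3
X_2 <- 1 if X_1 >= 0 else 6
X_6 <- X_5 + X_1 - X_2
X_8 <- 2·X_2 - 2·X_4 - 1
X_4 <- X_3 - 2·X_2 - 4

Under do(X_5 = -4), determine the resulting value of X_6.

-3

The intervention breaks the incoming arrows to X_5: X_5 <- |X_1 - X_3| no longer applies, and X_5 = -4.
X_2 = 1 if X_1 >= 0 else 6  [with X_1=2]  = 1
X_6 = X_5 + X_1 - X_2  [with X_5=-4, X_1=2, X_2=1]  = -3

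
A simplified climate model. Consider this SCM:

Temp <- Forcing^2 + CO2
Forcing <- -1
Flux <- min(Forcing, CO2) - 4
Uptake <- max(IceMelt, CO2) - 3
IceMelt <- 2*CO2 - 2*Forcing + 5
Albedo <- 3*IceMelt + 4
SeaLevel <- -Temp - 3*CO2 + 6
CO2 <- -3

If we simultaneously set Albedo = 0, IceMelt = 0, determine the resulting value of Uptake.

-3

Under do(Albedo = 0, IceMelt = 0), each intervened variable's structural equation is replaced by its fixed value.
Uptake = max(IceMelt, CO2) - 3  [with IceMelt=0, CO2=-3]  = -3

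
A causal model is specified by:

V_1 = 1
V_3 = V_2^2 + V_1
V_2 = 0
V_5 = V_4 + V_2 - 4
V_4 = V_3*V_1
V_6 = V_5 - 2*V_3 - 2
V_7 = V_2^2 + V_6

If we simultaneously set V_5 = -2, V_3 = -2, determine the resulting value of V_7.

0

The joint intervention fixes V_5 = -2, V_3 = -2, removing each variable's own equation.
V_6 = V_5 - 2*V_3 - 2  [with V_5=-2, V_3=-2]  = 0
V_7 = V_2^2 + V_6  [with V_2=0, V_6=0]  = 0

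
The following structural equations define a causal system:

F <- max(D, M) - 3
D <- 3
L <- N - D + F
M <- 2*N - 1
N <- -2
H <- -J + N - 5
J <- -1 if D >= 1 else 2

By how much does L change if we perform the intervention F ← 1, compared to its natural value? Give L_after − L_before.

The intervention breaks the incoming arrows to F: F <- max(D, M) - 3 no longer applies, and F = 1.
L = N - D + F  [with N=-2, D=3, F=1]  = -4
Without intervention: M = 2*N - 1  [with N=-2]  = -5; F = max(D, M) - 3  [with D=3, M=-5]  = 0; L = N - D + F  [with N=-2, D=3, F=0]  = -5.
Change = -4 − (-5) = 1.

1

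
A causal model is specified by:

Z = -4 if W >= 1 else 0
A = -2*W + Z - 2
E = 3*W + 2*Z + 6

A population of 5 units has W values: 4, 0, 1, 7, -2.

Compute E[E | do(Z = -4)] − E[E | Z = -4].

do(Z=-4) breaks Z's dependence on W. With Z=-4 fixed, E across the units is 10, -2, 1, 19, -8, mean 4.
E[E|Z=-4] averages over only the 3 units with Z=-4 (W = 4, 1, 7): E = 10, 1, 19, mean 10.
Difference = 4 − 10 = -6.

-6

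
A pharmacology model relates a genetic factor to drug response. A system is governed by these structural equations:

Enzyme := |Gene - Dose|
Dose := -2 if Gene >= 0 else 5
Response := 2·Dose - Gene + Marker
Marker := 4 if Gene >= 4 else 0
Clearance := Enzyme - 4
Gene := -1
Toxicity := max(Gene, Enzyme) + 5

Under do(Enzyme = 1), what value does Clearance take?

The intervention breaks the incoming arrows to Enzyme: Enzyme := |Gene - Dose| no longer applies, and Enzyme = 1.
Clearance = Enzyme - 4  [with Enzyme=1]  = -3

-3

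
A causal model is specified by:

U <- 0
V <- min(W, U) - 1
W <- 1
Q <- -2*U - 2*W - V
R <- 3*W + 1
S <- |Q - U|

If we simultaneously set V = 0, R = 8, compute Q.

-2

The joint intervention fixes V = 0, R = 8, removing each variable's own equation.
Q = -2*U - 2*W - V  [with U=0, W=1, V=0]  = -2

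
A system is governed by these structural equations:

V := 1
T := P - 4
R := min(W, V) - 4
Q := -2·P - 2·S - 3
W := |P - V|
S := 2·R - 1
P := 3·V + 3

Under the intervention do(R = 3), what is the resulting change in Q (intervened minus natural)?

-24

Under do(R=3), the mechanism R := min(W, V) - 4 is discarded; R is fixed at 3.
P = 3·V + 3  [with V=1]  = 6
S = 2·R - 1  [with R=3]  = 5
Q = -2·P - 2·S - 3  [with P=6, S=5]  = -25
Without intervention: P = 3·V + 3  [with V=1]  = 6; W = |P - V|  [with P=6, V=1]  = 5; R = min(W, V) - 4  [with W=5, V=1]  = -3; S = 2·R - 1  [with R=-3]  = -7; Q = -2·P - 2·S - 3  [with P=6, S=-7]  = -1.
Change = -25 − (-1) = -24.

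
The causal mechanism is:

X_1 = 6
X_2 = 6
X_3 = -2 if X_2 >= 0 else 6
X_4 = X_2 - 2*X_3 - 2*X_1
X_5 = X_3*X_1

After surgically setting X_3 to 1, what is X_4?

The intervention breaks the incoming arrows to X_3: X_3 = -2 if X_2 >= 0 else 6 no longer applies, and X_3 = 1.
X_4 = X_2 - 2*X_3 - 2*X_1  [with X_2=6, X_3=1, X_1=6]  = -8

-8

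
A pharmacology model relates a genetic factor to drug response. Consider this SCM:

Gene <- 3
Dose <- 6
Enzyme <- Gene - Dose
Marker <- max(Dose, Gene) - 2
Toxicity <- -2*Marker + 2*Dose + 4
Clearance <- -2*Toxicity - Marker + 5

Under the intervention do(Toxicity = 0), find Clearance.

The intervention breaks the incoming arrows to Toxicity: Toxicity <- -2*Marker + 2*Dose + 4 no longer applies, and Toxicity = 0.
Marker = max(Dose, Gene) - 2  [with Dose=6, Gene=3]  = 4
Clearance = -2*Toxicity - Marker + 5  [with Toxicity=0, Marker=4]  = 1

1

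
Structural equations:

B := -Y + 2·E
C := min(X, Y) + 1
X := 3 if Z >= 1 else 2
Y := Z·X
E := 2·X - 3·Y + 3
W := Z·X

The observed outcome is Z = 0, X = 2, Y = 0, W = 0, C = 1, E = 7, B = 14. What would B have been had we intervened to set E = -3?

Intervening sets E = -3 and removes its equation (E := 2·X - 3·Y + 3).
X = 3 if Z >= 1 else 2  [with Z=0]  = 2
Y = Z·X  [with Z=0, X=2]  = 0
B = -Y + 2·E  [with Y=0, E=-3]  = -6

-6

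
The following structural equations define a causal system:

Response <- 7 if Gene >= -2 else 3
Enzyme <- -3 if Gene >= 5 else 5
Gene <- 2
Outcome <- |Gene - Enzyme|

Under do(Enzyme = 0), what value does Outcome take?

Under do(Enzyme=0), the mechanism Enzyme <- -3 if Gene >= 5 else 5 is discarded; Enzyme is fixed at 0.
Outcome = |Gene - Enzyme|  [with Gene=2, Enzyme=0]  = 2

2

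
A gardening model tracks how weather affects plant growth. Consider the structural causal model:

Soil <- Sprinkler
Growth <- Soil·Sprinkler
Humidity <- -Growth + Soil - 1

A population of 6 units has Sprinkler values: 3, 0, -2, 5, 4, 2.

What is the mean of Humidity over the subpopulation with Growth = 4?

Conditioning on Growth=4 selects the 2 unit(s) with Sprinkler ∈ {-2, 2}. Their Humidity values: -7, -3. Mean = -5.

-5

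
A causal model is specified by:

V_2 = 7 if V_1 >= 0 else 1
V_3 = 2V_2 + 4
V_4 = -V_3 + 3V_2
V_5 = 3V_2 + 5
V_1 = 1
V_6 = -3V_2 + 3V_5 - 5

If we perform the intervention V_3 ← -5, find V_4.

The intervention breaks the incoming arrows to V_3: V_3 = 2V_2 + 4 no longer applies, and V_3 = -5.
V_2 = 7 if V_1 >= 0 else 1  [with V_1=1]  = 7
V_4 = -V_3 + 3V_2  [with V_3=-5, V_2=7]  = 26

26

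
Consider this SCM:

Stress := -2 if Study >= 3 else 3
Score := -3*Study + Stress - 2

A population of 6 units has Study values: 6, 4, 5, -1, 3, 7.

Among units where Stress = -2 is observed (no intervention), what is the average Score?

-19

Conditioning on Stress=-2 selects the 5 unit(s) with Study ∈ {6, 4, 5, 3, 7}. Their Score values: -22, -16, -19, -13, -25. Mean = -19.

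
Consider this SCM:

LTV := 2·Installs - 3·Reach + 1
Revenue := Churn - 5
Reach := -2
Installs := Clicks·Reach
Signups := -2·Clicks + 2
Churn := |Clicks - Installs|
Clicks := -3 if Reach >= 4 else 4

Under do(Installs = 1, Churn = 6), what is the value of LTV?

9

Under do(Installs = 1, Churn = 6), each intervened variable's structural equation is replaced by its fixed value.
LTV = 2·Installs - 3·Reach + 1  [with Installs=1, Reach=-2]  = 9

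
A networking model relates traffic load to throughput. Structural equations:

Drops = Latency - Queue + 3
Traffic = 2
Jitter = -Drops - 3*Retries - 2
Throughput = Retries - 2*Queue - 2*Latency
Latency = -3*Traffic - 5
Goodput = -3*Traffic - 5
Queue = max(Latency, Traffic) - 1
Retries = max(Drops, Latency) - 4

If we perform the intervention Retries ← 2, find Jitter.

1

The intervention breaks the incoming arrows to Retries: Retries = max(Drops, Latency) - 4 no longer applies, and Retries = 2.
Latency = -3*Traffic - 5  [with Traffic=2]  = -11
Queue = max(Latency, Traffic) - 1  [with Latency=-11, Traffic=2]  = 1
Drops = Latency - Queue + 3  [with Latency=-11, Queue=1]  = -9
Jitter = -Drops - 3*Retries - 2  [with Drops=-9, Retries=2]  = 1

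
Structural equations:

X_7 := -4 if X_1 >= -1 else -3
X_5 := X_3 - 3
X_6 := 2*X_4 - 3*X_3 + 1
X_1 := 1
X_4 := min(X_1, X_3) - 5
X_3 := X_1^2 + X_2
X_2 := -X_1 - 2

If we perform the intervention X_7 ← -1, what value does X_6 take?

Intervening sets X_7 = -1 and removes its equation (X_7 := -4 if X_1 >= -1 else -3).
Since X_6 is not a descendant of the intervened variable, it is unaffected.
X_2 = -X_1 - 2  [with X_1=1]  = -3
X_3 = X_1^2 + X_2  [with X_1=1, X_2=-3]  = -2
X_4 = min(X_1, X_3) - 5  [with X_1=1, X_3=-2]  = -7
X_6 = 2*X_4 - 3*X_3 + 1  [with X_4=-7, X_3=-2]  = -7

-7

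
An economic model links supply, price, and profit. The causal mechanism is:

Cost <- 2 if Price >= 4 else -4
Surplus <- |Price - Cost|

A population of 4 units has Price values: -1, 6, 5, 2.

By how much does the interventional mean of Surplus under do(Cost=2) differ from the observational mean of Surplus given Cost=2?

Every unit gets Cost=2 under the intervention. Surplus values become 3, 4, 3, 0; E[Surplus|do(Cost=2)] = 2.5.
E[Surplus|Cost=2] averages over only the 2 units with Cost=2 (Price = 6, 5): Surplus = 4, 3, mean 3.5.
Difference = 2.5 − 3.5 = -1.

-1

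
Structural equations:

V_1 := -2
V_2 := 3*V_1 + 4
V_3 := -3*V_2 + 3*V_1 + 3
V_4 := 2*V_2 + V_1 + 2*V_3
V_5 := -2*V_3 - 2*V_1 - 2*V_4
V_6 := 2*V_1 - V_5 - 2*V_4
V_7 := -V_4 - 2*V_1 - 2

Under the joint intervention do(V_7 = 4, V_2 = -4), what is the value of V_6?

10

Under do(V_7 = 4, V_2 = -4), each intervened variable's structural equation is replaced by its fixed value.
V_3 = -3*V_2 + 3*V_1 + 3  [with V_2=-4, V_1=-2]  = 9
V_4 = 2*V_2 + V_1 + 2*V_3  [with V_2=-4, V_1=-2, V_3=9]  = 8
V_5 = -2*V_3 - 2*V_1 - 2*V_4  [with V_3=9, V_1=-2, V_4=8]  = -30
V_6 = 2*V_1 - V_5 - 2*V_4  [with V_1=-2, V_5=-30, V_4=8]  = 10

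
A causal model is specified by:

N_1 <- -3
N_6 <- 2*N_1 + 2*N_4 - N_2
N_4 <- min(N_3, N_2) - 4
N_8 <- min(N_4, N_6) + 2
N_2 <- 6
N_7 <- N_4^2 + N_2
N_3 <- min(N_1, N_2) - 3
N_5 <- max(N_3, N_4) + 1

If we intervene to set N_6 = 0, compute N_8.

-8

Intervening sets N_6 = 0 and removes its equation (N_6 <- 2*N_1 + 2*N_4 - N_2).
N_3 = min(N_1, N_2) - 3  [with N_1=-3, N_2=6]  = -6
N_4 = min(N_3, N_2) - 4  [with N_3=-6, N_2=6]  = -10
N_8 = min(N_4, N_6) + 2  [with N_4=-10, N_6=0]  = -8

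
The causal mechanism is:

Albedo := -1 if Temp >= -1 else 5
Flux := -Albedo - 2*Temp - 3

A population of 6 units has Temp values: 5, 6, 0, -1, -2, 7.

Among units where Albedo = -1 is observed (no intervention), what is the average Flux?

Observing Albedo=-1 restricts to units where Albedo's equation naturally yields -1: Temp ∈ {5, 6, 0, -1, 7}. In that subpopulation Flux = -12, -14, -2, 0, -16, mean -8.8.

-8.8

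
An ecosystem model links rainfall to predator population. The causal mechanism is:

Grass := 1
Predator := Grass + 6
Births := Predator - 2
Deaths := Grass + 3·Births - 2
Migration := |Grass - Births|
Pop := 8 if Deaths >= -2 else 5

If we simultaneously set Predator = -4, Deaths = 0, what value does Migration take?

Setting Predator = -4, Deaths = 0 by intervention discards those variables' equations.
Births = Predator - 2  [with Predator=-4]  = -6
Migration = |Grass - Births|  [with Grass=1, Births=-6]  = 7

7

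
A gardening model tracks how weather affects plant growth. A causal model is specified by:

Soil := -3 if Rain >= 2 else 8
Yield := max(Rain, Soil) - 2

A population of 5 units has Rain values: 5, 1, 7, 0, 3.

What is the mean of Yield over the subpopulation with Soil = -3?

3

Observing Soil=-3 restricts to units where Soil's equation naturally yields -3: Rain ∈ {5, 7, 3}. In that subpopulation Yield = 3, 5, 1, mean 3.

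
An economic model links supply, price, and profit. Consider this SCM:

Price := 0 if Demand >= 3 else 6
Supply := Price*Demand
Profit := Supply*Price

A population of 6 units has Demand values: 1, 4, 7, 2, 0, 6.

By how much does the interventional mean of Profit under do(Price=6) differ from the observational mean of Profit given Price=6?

84

do(Price=6) breaks Price's dependence on Demand. With Price=6 fixed, Profit across the units is 36, 144, 252, 72, 0, 216, mean 120.
Conditioning on Price=6 selects the 3 unit(s) with Demand ∈ {1, 2, 0}. Their Profit values: 36, 72, 0. Mean = 36.
Difference = 120 − 36 = 84.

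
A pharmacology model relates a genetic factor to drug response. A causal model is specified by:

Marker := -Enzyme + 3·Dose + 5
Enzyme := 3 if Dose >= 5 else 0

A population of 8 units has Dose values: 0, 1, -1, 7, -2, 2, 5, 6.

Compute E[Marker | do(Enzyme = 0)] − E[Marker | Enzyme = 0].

Under do(Enzyme=0), Enzyme's equation is replaced by Enzyme=0 for every unit. Per-unit Marker: 5, 8, 2, 26, -1, 11, 20, 23. Mean = 11.75.
Conditioning on Enzyme=0 selects the 5 unit(s) with Dose ∈ {0, 1, -1, -2, 2}. Their Marker values: 5, 8, 2, -1, 11. Mean = 5.
Difference = 11.75 − 5 = 6.75.

6.75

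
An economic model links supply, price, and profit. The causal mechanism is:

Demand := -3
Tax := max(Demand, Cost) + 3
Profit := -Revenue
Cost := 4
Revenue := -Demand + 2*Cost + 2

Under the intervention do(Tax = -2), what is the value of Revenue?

Under do(Tax=-2), the mechanism Tax := max(Demand, Cost) + 3 is discarded; Tax is fixed at -2.
Since Revenue is not a descendant of the intervened variable, it is unaffected.
Revenue = -Demand + 2*Cost + 2  [with Demand=-3, Cost=4]  = 13

13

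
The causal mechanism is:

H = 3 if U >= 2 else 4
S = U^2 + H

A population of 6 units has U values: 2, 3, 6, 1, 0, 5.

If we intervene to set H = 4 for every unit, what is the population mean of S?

16.5

The intervention sets H=4 in all 6 units regardless of U. Recomputing S per unit gives 8, 13, 40, 5, 4, 29; average 16.5.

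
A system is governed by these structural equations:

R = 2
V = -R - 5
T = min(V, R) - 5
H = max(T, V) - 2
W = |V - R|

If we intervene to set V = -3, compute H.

-5

Under do(V=-3), the mechanism V = -R - 5 is discarded; V is fixed at -3.
T = min(V, R) - 5  [with V=-3, R=2]  = -8
H = max(T, V) - 2  [with T=-8, V=-3]  = -5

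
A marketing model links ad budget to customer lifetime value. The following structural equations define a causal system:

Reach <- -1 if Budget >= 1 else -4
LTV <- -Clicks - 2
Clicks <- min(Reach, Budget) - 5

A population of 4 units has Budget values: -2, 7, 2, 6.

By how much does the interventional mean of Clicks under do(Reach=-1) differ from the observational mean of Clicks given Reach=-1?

-0.25

Under do(Reach=-1), Reach's equation is replaced by Reach=-1 for every unit. Per-unit Clicks: -7, -6, -6, -6. Mean = -6.25.
E[Clicks|Reach=-1] averages over only the 3 units with Reach=-1 (Budget = 7, 2, 6): Clicks = -6, -6, -6, mean -6.
Difference = -6.25 − (-6) = -0.25.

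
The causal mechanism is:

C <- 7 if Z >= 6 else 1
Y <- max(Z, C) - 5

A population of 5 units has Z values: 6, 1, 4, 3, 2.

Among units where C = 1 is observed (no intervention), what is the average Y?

Observing C=1 restricts to units where C's equation naturally yields 1: Z ∈ {1, 4, 3, 2}. In that subpopulation Y = -4, -1, -2, -3, mean -2.5.

-2.5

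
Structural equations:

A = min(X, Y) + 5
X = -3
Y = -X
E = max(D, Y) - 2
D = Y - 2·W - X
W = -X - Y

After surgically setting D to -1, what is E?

1

The intervention breaks the incoming arrows to D: D = Y - 2·W - X no longer applies, and D = -1.
Y = -X  [with X=-3]  = 3
E = max(D, Y) - 2  [with D=-1, Y=3]  = 1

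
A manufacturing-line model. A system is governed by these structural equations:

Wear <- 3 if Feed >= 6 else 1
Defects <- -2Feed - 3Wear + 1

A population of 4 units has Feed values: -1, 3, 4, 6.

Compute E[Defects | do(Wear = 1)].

The intervention sets Wear=1 in all 4 units regardless of Feed. Recomputing Defects per unit gives 0, -8, -10, -14; average -8.

-8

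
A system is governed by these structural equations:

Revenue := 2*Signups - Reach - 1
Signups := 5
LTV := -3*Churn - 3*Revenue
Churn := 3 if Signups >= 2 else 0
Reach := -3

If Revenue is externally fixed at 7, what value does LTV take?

-30

Intervening sets Revenue = 7 and removes its equation (Revenue := 2*Signups - Reach - 1).
Churn = 3 if Signups >= 2 else 0  [with Signups=5]  = 3
LTV = -3*Churn - 3*Revenue  [with Churn=3, Revenue=7]  = -30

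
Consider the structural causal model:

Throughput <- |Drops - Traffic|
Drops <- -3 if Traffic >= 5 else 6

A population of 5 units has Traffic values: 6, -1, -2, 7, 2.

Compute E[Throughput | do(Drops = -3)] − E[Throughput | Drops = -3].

Under do(Drops=-3), Drops's equation is replaced by Drops=-3 for every unit. Per-unit Throughput: 9, 2, 1, 10, 5. Mean = 5.4.
Observing Drops=-3 restricts to units where Drops's equation naturally yields -3: Traffic ∈ {6, 7}. In that subpopulation Throughput = 9, 10, mean 9.5.
Difference = 5.4 − 9.5 = -4.1.

-4.1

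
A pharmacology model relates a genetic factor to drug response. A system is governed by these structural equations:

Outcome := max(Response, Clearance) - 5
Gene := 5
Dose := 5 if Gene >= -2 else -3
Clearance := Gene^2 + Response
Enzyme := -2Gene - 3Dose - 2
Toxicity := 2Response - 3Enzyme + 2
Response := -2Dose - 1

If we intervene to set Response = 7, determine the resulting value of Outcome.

The intervention breaks the incoming arrows to Response: Response := -2Dose - 1 no longer applies, and Response = 7.
Clearance = Gene^2 + Response  [with Gene=5, Response=7]  = 32
Outcome = max(Response, Clearance) - 5  [with Response=7, Clearance=32]  = 27

27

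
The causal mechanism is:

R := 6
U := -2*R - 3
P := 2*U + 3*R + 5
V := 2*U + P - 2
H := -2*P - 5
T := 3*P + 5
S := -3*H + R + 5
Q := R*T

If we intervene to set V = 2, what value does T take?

Under do(V=2), the mechanism V := 2*U + P - 2 is discarded; V is fixed at 2.
Since T is not a descendant of the intervened variable, it is unaffected.
U = -2*R - 3  [with R=6]  = -15
P = 2*U + 3*R + 5  [with U=-15, R=6]  = -7
T = 3*P + 5  [with P=-7]  = -16

-16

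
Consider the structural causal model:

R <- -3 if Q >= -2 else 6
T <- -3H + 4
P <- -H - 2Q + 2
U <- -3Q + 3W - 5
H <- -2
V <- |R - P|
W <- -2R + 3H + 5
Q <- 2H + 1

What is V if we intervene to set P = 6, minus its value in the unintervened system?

-4

Under do(P=6), the mechanism P <- -H - 2Q + 2 is discarded; P is fixed at 6.
Q = 2H + 1  [with H=-2]  = -3
R = -3 if Q >= -2 else 6  [with Q=-3]  = 6
V = |R - P|  [with R=6, P=6]  = 0
Without intervention: Q = 2H + 1  [with H=-2]  = -3; P = -H - 2Q + 2  [with H=-2, Q=-3]  = 10; R = -3 if Q >= -2 else 6  [with Q=-3]  = 6; V = |R - P|  [with R=6, P=10]  = 4.
Change = 0 − 4 = -4.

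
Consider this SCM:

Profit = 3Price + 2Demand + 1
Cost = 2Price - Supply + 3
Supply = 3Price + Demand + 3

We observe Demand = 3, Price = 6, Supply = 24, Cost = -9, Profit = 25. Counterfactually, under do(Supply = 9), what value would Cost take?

6

The intervention breaks the incoming arrows to Supply: Supply = 3Price + Demand + 3 no longer applies, and Supply = 9.
Cost = 2Price - Supply + 3  [with Price=6, Supply=9]  = 6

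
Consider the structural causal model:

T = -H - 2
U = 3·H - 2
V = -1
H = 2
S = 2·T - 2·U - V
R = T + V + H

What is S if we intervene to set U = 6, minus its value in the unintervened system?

-4

Intervening sets U = 6 and removes its equation (U = 3·H - 2).
T = -H - 2  [with H=2]  = -4
S = 2·T - 2·U - V  [with T=-4, U=6, V=-1]  = -19
Without intervention: T = -H - 2  [with H=2]  = -4; U = 3·H - 2  [with H=2]  = 4; S = 2·T - 2·U - V  [with T=-4, U=4, V=-1]  = -15.
Change = -19 − (-15) = -4.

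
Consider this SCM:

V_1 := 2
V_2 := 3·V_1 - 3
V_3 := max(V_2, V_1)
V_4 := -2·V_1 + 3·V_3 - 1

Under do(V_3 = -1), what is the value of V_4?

The intervention breaks the incoming arrows to V_3: V_3 := max(V_2, V_1) no longer applies, and V_3 = -1.
V_4 = -2·V_1 + 3·V_3 - 1  [with V_1=2, V_3=-1]  = -8

-8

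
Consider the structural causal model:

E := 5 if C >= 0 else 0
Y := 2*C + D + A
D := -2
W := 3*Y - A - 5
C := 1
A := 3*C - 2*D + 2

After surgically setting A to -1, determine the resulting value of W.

-7

do(A=-1) replaces the equation A := 3*C - 2*D + 2 with the constant A = -1.
Y = 2*C + D + A  [with C=1, D=-2, A=-1]  = -1
W = 3*Y - A - 5  [with Y=-1, A=-1]  = -7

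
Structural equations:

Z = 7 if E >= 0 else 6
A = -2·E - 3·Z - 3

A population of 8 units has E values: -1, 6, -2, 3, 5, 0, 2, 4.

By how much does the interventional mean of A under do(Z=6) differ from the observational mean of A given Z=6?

do(Z=6) breaks Z's dependence on E. With Z=6 fixed, A across the units is -19, -33, -17, -27, -31, -21, -25, -29, mean -25.25.
E[A|Z=6] averages over only the 2 units with Z=6 (E = -1, -2): A = -19, -17, mean -18.
Difference = -25.25 − (-18) = -7.25.

-7.25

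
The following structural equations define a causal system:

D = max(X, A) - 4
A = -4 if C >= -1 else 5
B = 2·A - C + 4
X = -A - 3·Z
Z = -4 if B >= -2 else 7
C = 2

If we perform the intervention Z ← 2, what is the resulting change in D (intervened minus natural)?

2

Under do(Z=2), the mechanism Z = -4 if B >= -2 else 7 is discarded; Z is fixed at 2.
A = -4 if C >= -1 else 5  [with C=2]  = -4
X = -A - 3·Z  [with A=-4, Z=2]  = -2
D = max(X, A) - 4  [with X=-2, A=-4]  = -6
Without intervention: A = -4 if C >= -1 else 5  [with C=2]  = -4; B = 2·A - C + 4  [with A=-4, C=2]  = -6; Z = -4 if B >= -2 else 7  [with B=-6]  = 7; X = -A - 3·Z  [with A=-4, Z=7]  = -17; D = max(X, A) - 4  [with X=-17, A=-4]  = -8.
Change = -6 − (-8) = 2.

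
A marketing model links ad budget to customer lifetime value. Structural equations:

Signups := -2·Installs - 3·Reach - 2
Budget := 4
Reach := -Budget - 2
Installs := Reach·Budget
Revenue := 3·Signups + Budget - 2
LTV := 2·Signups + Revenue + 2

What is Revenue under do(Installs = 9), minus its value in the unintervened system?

do(Installs=9) replaces the equation Installs := Reach·Budget with the constant Installs = 9.
Reach = -Budget - 2  [with Budget=4]  = -6
Signups = -2·Installs - 3·Reach - 2  [with Installs=9, Reach=-6]  = -2
Revenue = 3·Signups + Budget - 2  [with Signups=-2, Budget=4]  = -4
Without intervention: Reach = -Budget - 2  [with Budget=4]  = -6; Installs = Reach·Budget  [with Reach=-6, Budget=4]  = -24; Signups = -2·Installs - 3·Reach - 2  [with Installs=-24, Reach=-6]  = 64; Revenue = 3·Signups + Budget - 2  [with Signups=64, Budget=4]  = 194.
Change = -4 − 194 = -198.

-198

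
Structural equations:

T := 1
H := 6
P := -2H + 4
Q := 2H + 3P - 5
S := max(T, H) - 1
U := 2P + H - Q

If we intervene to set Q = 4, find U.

-14

Under do(Q=4), the mechanism Q := 2H + 3P - 5 is discarded; Q is fixed at 4.
P = -2H + 4  [with H=6]  = -8
U = 2P + H - Q  [with P=-8, H=6, Q=4]  = -14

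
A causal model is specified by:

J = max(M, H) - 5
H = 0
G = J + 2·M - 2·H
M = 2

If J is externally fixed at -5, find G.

The intervention breaks the incoming arrows to J: J = max(M, H) - 5 no longer applies, and J = -5.
G = J + 2·M - 2·H  [with J=-5, M=2, H=0]  = -1

-1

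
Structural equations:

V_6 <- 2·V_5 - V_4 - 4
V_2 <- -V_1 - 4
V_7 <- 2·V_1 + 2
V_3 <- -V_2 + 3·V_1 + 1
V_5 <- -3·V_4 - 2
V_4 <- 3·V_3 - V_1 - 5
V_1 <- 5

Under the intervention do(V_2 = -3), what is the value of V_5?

do(V_2=-3) replaces the equation V_2 <- -V_1 - 4 with the constant V_2 = -3.
V_3 = -V_2 + 3·V_1 + 1  [with V_2=-3, V_1=5]  = 19
V_4 = 3·V_3 - V_1 - 5  [with V_3=19, V_1=5]  = 47
V_5 = -3·V_4 - 2  [with V_4=47]  = -143

-143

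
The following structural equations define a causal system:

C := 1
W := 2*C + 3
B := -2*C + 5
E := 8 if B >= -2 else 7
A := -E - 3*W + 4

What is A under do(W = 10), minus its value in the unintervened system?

-15

do(W=10) replaces the equation W := 2*C + 3 with the constant W = 10.
B = -2*C + 5  [with C=1]  = 3
E = 8 if B >= -2 else 7  [with B=3]  = 8
A = -E - 3*W + 4  [with E=8, W=10]  = -34
Without intervention: W = 2*C + 3  [with C=1]  = 5; B = -2*C + 5  [with C=1]  = 3; E = 8 if B >= -2 else 7  [with B=3]  = 8; A = -E - 3*W + 4  [with E=8, W=5]  = -19.
Change = -34 − (-19) = -15.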